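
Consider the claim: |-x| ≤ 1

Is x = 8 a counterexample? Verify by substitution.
Substitute x = 8 into the relation:
x = 8: LHS = |-8| = 8; 8 ≤ 1 — FAILS

Since the claim fails at x = 8, this value is a counterexample.

Answer: Yes, x = 8 is a counterexample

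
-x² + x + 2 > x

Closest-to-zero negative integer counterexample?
Testing negative integers from -1 downward:
x = -1: LHS = -(-1)² + (-1) + 2 = 0; 0 > -1 — holds
x = -2: LHS = -(-2)² + (-2) + 2 = -4; -4 > -2 — FAILS  ← closest negative counterexample to 0

Answer: x = -2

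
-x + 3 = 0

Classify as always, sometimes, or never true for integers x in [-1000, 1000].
Holds at x = 3: LHS = -3 + 3 = 0; 0 = 0 — holds
Fails at x = 0: LHS = -0 + 3 = 3; 3 = 0 — FAILS
It is satisfied by some integers in the range but not all.

Answer: Sometimes true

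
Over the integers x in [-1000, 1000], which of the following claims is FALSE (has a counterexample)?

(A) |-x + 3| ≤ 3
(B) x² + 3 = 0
(A) x = -1: LHS = |-(-1) + 3| = |4| = 4; 4 ≤ 3 — FAILS
(B) x = 0: LHS = 0² + 3 = 3; 3 = 0 — FAILS

Answer: Both A and B are false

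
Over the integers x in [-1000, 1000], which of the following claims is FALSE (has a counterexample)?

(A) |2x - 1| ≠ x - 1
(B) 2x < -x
(A) Over all integers in [-1000, 1000], LHS − RHS is always positive; it is smallest at x = 1, where it equals 1:
x = 1: LHS = |2·1 - 1| = |1| = 1, RHS = 1 - 1 = 0; 1 ≠ 0 — holds
At the ends of the range:
x = -1000: LHS = |2·(-1000) - 1| = |-2001| = 2001, RHS = (-1000) - 1 = -1001; 2001 ≠ -1001 — holds
x = 1000: LHS = |2·1000 - 1| = |1999| = 1999, RHS = 1000 - 1 = 999; 1999 ≠ 999 — holds
Hence LHS − RHS is never 0, i.e. the two sides are never equal, so the relation holds for every integer in [-1000, 1000].

(B) x = 0: LHS = 2·0 = 0, RHS = -0 = 0; 0 < 0 — FAILS

Only (B) has a counterexample.

Answer: B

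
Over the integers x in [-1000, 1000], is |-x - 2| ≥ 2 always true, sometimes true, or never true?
Holds at x = 0: LHS = |-0 - 2| = |-2| = 2; 2 ≥ 2 — holds
Fails at x = -1: LHS = |-(-1) - 2| = |-1| = 1; 1 ≥ 2 — FAILS
It is satisfied by some integers in the range but not all.

Answer: Sometimes true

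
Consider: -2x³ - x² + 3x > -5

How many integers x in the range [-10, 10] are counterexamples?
Counterexamples in [-10, 10]: {2, 3, 4, 5, 6, 7, 8, 9, 10}.

Counting them gives 9 values.

Answer: 9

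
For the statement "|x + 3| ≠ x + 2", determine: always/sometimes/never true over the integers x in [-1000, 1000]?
Over all integers in [-1000, 1000], LHS − RHS is always positive; it is smallest at x = 0, where it equals 1:
x = 0: LHS = |0 + 3| = |3| = 3, RHS = 0 + 2 = 2; 3 ≠ 2 — holds
At the ends of the range:
x = -1000: LHS = |(-1000) + 3| = |-997| = 997, RHS = (-1000) + 2 = -998; 997 ≠ -998 — holds
x = 1000: LHS = |1000 + 3| = |1003| = 1003, RHS = 1000 + 2 = 1002; 1003 ≠ 1002 — holds
Hence LHS − RHS is never 0, i.e. the two sides are never equal, so the relation holds for every integer in [-1000, 1000].

No counterexample exists.

Answer: Always true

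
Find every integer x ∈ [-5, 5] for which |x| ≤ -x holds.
Holds for: {-5, -4, -3, -2, -1, 0}
Fails for: {1, 2, 3, 4, 5}

Answer: {-5, -4, -3, -2, -1, 0}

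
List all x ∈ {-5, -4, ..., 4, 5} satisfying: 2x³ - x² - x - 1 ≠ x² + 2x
Track d = LHS − RHS over the integers in [-5, 5]. Equality would need d = 0, but d changes sign only between consecutive integers, jumping over 0:
x = 1: LHS = 2·1³ - 1² - 1 - 1 = -1, RHS = 1² + 2·1 = 3; -1 ≠ 3 — holds  (d = -4)
x = 2: LHS = 2·2³ - 2² - 2 - 1 = 9, RHS = 2² + 2·2 = 8; 9 ≠ 8 — holds  (d = 1)
Away from these crossings d keeps a constant sign, and checking every integer in [-5, 5] confirms d ≠ 0 throughout. Hence the two sides are never equal, so the relation holds for every integer in [-5, 5].

Answer: All integers in [-5, 5]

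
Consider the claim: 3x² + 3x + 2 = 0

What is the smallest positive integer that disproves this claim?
Testing positive integers:
x = 1: LHS = 3·1² + 3·1 + 2 = 8; 8 = 0 — FAILS  ← smallest positive counterexample

Answer: x = 1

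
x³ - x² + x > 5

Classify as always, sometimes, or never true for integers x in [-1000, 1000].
Holds at x = 2: LHS = 2³ - 2² + 2 = 6; 6 > 5 — holds
Fails at x = 0: LHS = 0³ - 0² + 0 = 0; 0 > 5 — FAILS
It is satisfied by some integers in the range but not all.

Answer: Sometimes true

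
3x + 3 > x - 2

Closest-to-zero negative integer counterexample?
Testing negative integers from -1 downward:
x = -1: LHS = 3·(-1) + 3 = 0, RHS = (-1) - 2 = -3; 0 > -3 — holds
x = -2: LHS = 3·(-2) + 3 = -3, RHS = (-2) - 2 = -4; -3 > -4 — holds
x = -3: LHS = 3·(-3) + 3 = -6, RHS = (-3) - 2 = -5; -6 > -5 — FAILS  ← closest negative counterexample to 0

Answer: x = -3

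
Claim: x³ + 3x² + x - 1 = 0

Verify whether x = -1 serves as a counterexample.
Substitute x = -1 into the relation:
x = -1: LHS = (-1)³ + 3·(-1)² + (-1) - 1 = 0; 0 = 0 — holds

The claim holds here, so x = -1 is not a counterexample. (A counterexample exists elsewhere, e.g. x = 0.)

Answer: No, x = -1 is not a counterexample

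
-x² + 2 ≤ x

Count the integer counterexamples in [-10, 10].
Counterexamples in [-10, 10]: {-1, 0}.

Counting them gives 2 values.

Answer: 2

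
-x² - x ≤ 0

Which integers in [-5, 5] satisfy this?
Over all integers in [-5, 5], LHS − RHS is largest at x = 0, where it equals 0:
x = 0: LHS = -0² - 0 = 0; 0 ≤ 0 — holds
At the ends of the range:
x = -5: LHS = -(-5)² - (-5) = -20; -20 ≤ 0 — holds
x = 5: LHS = -5² - 5 = -30; -30 ≤ 0 — holds
Hence LHS − RHS is never positive, i.e. LHS ≤ RHS throughout, so the relation holds for every integer in [-5, 5].

Answer: All integers in [-5, 5]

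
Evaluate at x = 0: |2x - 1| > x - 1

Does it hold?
x = 0: LHS = |2·0 - 1| = |-1| = 1, RHS = 0 - 1 = -1; 1 > -1 — holds

The relation is satisfied at x = 0.

Answer: Yes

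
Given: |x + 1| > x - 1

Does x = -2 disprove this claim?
Substitute x = -2 into the relation:
x = -2: LHS = |(-2) + 1| = |-1| = 1, RHS = (-2) - 1 = -3; 1 > -3 — holds

The relation holds at x = -2, so it is not a counterexample.

Answer: No, x = -2 is not a counterexample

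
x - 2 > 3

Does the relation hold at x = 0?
x = 0: LHS = 0 - 2 = -2; -2 > 3 — FAILS

The relation fails at x = 0, so x = 0 is a counterexample.

Answer: No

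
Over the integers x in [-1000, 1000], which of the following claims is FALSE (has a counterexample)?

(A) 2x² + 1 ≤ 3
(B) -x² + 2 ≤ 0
(A) x = 2: LHS = 2·2² + 1 = 9; 9 ≤ 3 — FAILS
(B) x = 0: LHS = -0² + 2 = 2; 2 ≤ 0 — FAILS

Answer: Both A and B are false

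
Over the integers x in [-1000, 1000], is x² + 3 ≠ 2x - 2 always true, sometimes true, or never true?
Over all integers in [-1000, 1000], LHS − RHS is always positive; it is smallest at x = 1, where it equals 4:
x = 1: LHS = 1² + 3 = 4, RHS = 2·1 - 2 = 0; 4 ≠ 0 — holds
At the ends of the range:
x = -1000: LHS = (-1000)² + 3 = 1000003, RHS = 2·(-1000) - 2 = -2002; 1000003 ≠ -2002 — holds
x = 1000: LHS = 1000² + 3 = 1000003, RHS = 2·1000 - 2 = 1998; 1000003 ≠ 1998 — holds
Hence LHS − RHS is never 0, i.e. the two sides are never equal, so the relation holds for every integer in [-1000, 1000].

No counterexample exists.

Answer: Always true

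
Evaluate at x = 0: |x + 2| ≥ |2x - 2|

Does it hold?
x = 0: LHS = |0 + 2| = |2| = 2, RHS = |2·0 - 2| = |-2| = 2; 2 ≥ 2 — holds

The relation is satisfied at x = 0.

Answer: Yes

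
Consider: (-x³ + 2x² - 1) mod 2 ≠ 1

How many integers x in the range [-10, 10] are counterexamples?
Counterexamples in [-10, 10]: {-10, -8, -6, -4, -2, 0, 2, 4, 6, 8, 10}.

Counting them gives 11 values.

Answer: 11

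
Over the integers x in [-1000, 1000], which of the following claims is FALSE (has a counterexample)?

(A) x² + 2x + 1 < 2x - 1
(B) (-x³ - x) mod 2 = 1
(A) x = 0: LHS = 0² + 2·0 + 1 = 1, RHS = 2·0 - 1 = -1; 1 < -1 — FAILS
(B) x = 0: LHS = (-0³ - 0) mod 2 = 0 mod 2 = 0; 0 = 1 — FAILS

Answer: Both A and B are false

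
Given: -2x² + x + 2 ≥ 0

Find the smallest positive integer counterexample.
Testing positive integers:
x = 1: LHS = -2·1² + 1 + 2 = 1; 1 ≥ 0 — holds
x = 2: LHS = -2·2² + 2 + 2 = -4; -4 ≥ 0 — FAILS  ← smallest positive counterexample

Answer: x = 2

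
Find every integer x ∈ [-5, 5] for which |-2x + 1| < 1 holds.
Over all integers in [-5, 5], LHS − RHS is smallest at x = 0, where it equals 0:
x = 0: LHS = |-2·0 + 1| = |1| = 1; 1 < 1 — FAILS
At the ends of the range:
x = -5: LHS = |-2·(-5) + 1| = |11| = 11; 11 < 1 — FAILS
x = 5: LHS = |-2·5 + 1| = |-9| = 9; 9 < 1 — FAILS
Hence LHS − RHS is never negative, i.e. LHS ≥ RHS throughout, so the claimed relation (<) fails for every integer in [-5, 5].

Answer: None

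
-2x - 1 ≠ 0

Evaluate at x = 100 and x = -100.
x = 100: LHS = -2·100 - 1 = -201; -201 ≠ 0 — holds
x = -100: LHS = -2·(-100) - 1 = 199; 199 ≠ 0 — holds

Answer: Yes, holds for both x = 100 and x = -100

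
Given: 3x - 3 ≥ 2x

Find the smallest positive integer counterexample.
Testing positive integers:
x = 1: LHS = 3·1 - 3 = 0, RHS = 2·1 = 2; 0 ≥ 2 — FAILS  ← smallest positive counterexample

Answer: x = 1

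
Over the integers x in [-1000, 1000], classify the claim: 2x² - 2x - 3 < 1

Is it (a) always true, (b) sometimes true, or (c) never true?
Holds at x = 0: LHS = 2·0² - 2·0 - 3 = -3; -3 < 1 — holds
Fails at x = -1: LHS = 2·(-1)² - 2·(-1) - 3 = 1; 1 < 1 — FAILS
It is satisfied by some integers in the range but not all.

Answer: Sometimes true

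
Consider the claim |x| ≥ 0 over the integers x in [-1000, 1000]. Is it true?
An absolute value is never negative, so the left side is ≥ 0 for every x, while the right side is 0. Tightest case in [-1000, 1000] is x = 0:
x = 0: LHS = |0| = 0; 0 ≥ 0 — holds
Hence LHS − RHS is never negative, i.e. LHS ≥ RHS throughout, so the relation holds for every integer in [-1000, 1000].

No counterexample exists.

Answer: True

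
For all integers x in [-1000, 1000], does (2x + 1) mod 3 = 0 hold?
The claim fails at x = 0:
x = 0: LHS = (2·0 + 1) mod 3 = 1 mod 3 = 1; 1 = 0 — FAILS

Because a single integer refutes it, the statement is false.

Answer: False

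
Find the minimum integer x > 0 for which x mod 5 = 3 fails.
Testing positive integers:
x = 1: LHS = 1 mod 5 = 1; 1 = 3 — FAILS  ← smallest positive counterexample

Answer: x = 1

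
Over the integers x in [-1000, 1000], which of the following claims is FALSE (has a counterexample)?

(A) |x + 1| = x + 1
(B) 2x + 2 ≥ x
(A) x = -2: LHS = |(-2) + 1| = |-1| = 1, RHS = (-2) + 1 = -1; 1 = -1 — FAILS
(B) x = -3: LHS = 2·(-3) + 2 = -4; -4 ≥ -3 — FAILS

Answer: Both A and B are false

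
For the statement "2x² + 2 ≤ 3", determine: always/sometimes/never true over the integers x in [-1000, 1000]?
Holds at x = 0: LHS = 2·0² + 2 = 2; 2 ≤ 3 — holds
Fails at x = 1: LHS = 2·1² + 2 = 4; 4 ≤ 3 — FAILS
It is satisfied by some integers in the range but not all.

Answer: Sometimes true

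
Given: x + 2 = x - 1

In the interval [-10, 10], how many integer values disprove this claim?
Counterexamples in [-10, 10]: {-10, -9, -8, -7, -6, -5, -4, -3, -2, -1, 0, 1, 2, 3, 4, 5, 6, 7, 8, 9, 10}.

Counting them gives 21 values.

Answer: 21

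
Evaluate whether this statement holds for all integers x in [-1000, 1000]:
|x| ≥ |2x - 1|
The claim fails at x = 0:
x = 0: LHS = |0| = 0, RHS = |2·0 - 1| = |-1| = 1; 0 ≥ 1 — FAILS

Because a single integer refutes it, the statement is false.

Answer: False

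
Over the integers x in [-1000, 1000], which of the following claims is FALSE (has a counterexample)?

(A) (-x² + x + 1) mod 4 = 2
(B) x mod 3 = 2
(A) x = 0: LHS = (-0² + 0 + 1) mod 4 = 1 mod 4 = 1; 1 = 2 — FAILS
(B) x = 0: LHS = 0 mod 3 = 0; 0 = 2 — FAILS

Answer: Both A and B are false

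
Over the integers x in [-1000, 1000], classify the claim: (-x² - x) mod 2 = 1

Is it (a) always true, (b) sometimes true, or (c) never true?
For a polynomial with integer coefficients, its value mod 2 depends only on x mod 2, so it suffices to check one representative of each residue class, x = 0, 1:
x = 0: LHS = (-0² - 0) mod 2 = 0 mod 2 = 0; 0 = 1 — FAILS
x = 1: LHS = (-1² - 1) mod 2 = (-2) mod 2 = 0; 0 = 1 — FAILS
The relation fails in every residue class, so the claimed relation (=) fails for every integer in [-1000, 1000].

No integer in the range satisfies it.

Answer: Never true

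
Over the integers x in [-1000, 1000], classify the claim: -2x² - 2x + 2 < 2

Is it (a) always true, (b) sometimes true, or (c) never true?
Holds at x = 1: LHS = -2·1² - 2·1 + 2 = -2; -2 < 2 — holds
Fails at x = 0: LHS = -2·0² - 2·0 + 2 = 2; 2 < 2 — FAILS
It is satisfied by some integers in the range but not all.

Answer: Sometimes true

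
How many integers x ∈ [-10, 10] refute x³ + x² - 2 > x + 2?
Counterexamples in [-10, 10]: {-10, -9, -8, -7, -6, -5, -4, -3, -2, -1, 0, 1}.

Counting them gives 12 values.

Answer: 12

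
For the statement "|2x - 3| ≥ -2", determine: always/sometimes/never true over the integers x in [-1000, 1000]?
An absolute value is never negative, so the left side is ≥ 0 for every x, while the right side is -2. Tightest case in [-1000, 1000] is x = 1:
x = 1: LHS = |2·1 - 3| = |-1| = 1; 1 ≥ -2 — holds
Hence LHS − RHS is never negative, i.e. LHS ≥ RHS throughout, so the relation holds for every integer in [-1000, 1000].

No counterexample exists.

Answer: Always true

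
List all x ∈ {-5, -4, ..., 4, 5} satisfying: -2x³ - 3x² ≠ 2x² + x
Holds for: {-5, -4, -3, -2, -1, 1, 2, 3, 4, 5}
Fails for: {0}

Answer: {-5, -4, -3, -2, -1, 1, 2, 3, 4, 5}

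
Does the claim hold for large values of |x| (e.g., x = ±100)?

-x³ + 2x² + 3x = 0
x = 100: LHS = -100³ + 2·100² + 3·100 = -979700; -979700 = 0 — FAILS
x = -100: LHS = -(-100)³ + 2·(-100)² + 3·(-100) = 1019700; 1019700 = 0 — FAILS

Answer: No, fails for both x = 100 and x = -100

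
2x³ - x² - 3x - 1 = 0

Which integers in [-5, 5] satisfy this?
Track d = LHS − RHS over the integers in [-5, 5]. Equality would need d = 0, but d changes sign only between consecutive integers, jumping over 0:
x = 1: LHS = 2·1³ - 1² - 3·1 - 1 = -3; -3 = 0 — FAILS  (d = -3)
x = 2: LHS = 2·2³ - 2² - 3·2 - 1 = 5; 5 = 0 — FAILS  (d = 5)
Away from these crossings d keeps a constant sign, and checking every integer in [-5, 5] confirms d ≠ 0 throughout. Hence the two sides are never equal, so the claimed relation (=) fails for every integer in [-5, 5].

Answer: None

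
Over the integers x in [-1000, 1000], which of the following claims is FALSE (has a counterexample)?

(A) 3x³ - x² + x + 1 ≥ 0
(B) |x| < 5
(A) x = -1: LHS = 3·(-1)³ - (-1)² + (-1) + 1 = -4; -4 ≥ 0 — FAILS
(B) x = 5: LHS = |5| = 5; 5 < 5 — FAILS

Answer: Both A and B are false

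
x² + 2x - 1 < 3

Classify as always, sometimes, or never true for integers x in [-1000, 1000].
Holds at x = 0: LHS = 0² + 2·0 - 1 = -1; -1 < 3 — holds
Fails at x = 2: LHS = 2² + 2·2 - 1 = 7; 7 < 3 — FAILS
It is satisfied by some integers in the range but not all.

Answer: Sometimes true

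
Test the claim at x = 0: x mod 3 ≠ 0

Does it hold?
x = 0: LHS = 0 mod 3 = 0; 0 ≠ 0 — FAILS

The relation fails at x = 0, so x = 0 is a counterexample.

Answer: No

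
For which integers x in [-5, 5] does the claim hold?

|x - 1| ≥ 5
Holds for: {-5, -4}
Fails for: {-3, -2, -1, 0, 1, 2, 3, 4, 5}

Answer: {-5, -4}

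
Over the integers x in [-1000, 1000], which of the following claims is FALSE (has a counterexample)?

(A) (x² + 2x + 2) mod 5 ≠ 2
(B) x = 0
(A) x = 0: LHS = (0² + 2·0 + 2) mod 5 = 2 mod 5 = 2; 2 ≠ 2 — FAILS
(B) x = 1: 1 = 0 — FAILS

Answer: Both A and B are false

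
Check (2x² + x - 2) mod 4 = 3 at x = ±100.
x = 100: LHS = (2·100² + 100 - 2) mod 4 = 20098 mod 4 = 2; 2 = 3 — FAILS
x = -100: LHS = (2·(-100)² + (-100) - 2) mod 4 = 19898 mod 4 = 2; 2 = 3 — FAILS

Answer: No, fails for both x = 100 and x = -100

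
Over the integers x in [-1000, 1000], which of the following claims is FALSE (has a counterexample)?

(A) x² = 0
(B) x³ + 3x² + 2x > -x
(A) x = 1: LHS = 1² = 1; 1 = 0 — FAILS
(B) x = 0: LHS = 0³ + 3·0² + 2·0 = 0, RHS = -0 = 0; 0 > 0 — FAILS

Answer: Both A and B are false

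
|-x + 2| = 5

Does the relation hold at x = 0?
x = 0: LHS = |-0 + 2| = |2| = 2; 2 = 5 — FAILS

The relation fails at x = 0, so x = 0 is a counterexample.

Answer: No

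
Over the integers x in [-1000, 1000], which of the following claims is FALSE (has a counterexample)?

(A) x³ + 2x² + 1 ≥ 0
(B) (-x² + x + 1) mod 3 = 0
(A) x = -3: LHS = (-3)³ + 2·(-3)² + 1 = -8; -8 ≥ 0 — FAILS
(B) x = 0: LHS = (-0² + 0 + 1) mod 3 = 1 mod 3 = 1; 1 = 0 — FAILS

Answer: Both A and B are false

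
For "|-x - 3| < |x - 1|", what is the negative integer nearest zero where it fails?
Testing negative integers from -1 downward:
x = -1: LHS = |-(-1) - 3| = |-2| = 2, RHS = |(-1) - 1| = |-2| = 2; 2 < 2 — FAILS  ← closest negative counterexample to 0

Answer: x = -1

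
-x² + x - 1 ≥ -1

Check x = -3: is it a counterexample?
Substitute x = -3 into the relation:
x = -3: LHS = -(-3)² + (-3) - 1 = -13; -13 ≥ -1 — FAILS

Since the claim fails at x = -3, this value is a counterexample.

Answer: Yes, x = -3 is a counterexample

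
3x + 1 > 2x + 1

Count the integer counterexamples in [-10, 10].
Counterexamples in [-10, 10]: {-10, -9, -8, -7, -6, -5, -4, -3, -2, -1, 0}.

Counting them gives 11 values.

Answer: 11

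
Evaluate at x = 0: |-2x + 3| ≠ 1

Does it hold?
x = 0: LHS = |-2·0 + 3| = |3| = 3; 3 ≠ 1 — holds

The relation is satisfied at x = 0.

Answer: Yes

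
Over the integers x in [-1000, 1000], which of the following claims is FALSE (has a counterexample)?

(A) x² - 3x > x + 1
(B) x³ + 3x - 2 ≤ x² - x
(A) x = 0: LHS = 0² - 3·0 = 0, RHS = 0 + 1 = 1; 0 > 1 — FAILS
(B) x = 1: LHS = 1³ + 3·1 - 2 = 2, RHS = 1² - 1 = 0; 2 ≤ 0 — FAILS

Answer: Both A and B are false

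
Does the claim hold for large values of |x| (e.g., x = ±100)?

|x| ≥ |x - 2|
x = 100: LHS = |100| = 100, RHS = |100 - 2| = |98| = 98; 100 ≥ 98 — holds
x = -100: LHS = |-100| = 100, RHS = |(-100) - 2| = |-102| = 102; 100 ≥ 102 — FAILS

Answer: Partially: holds for x = 100, fails for x = -100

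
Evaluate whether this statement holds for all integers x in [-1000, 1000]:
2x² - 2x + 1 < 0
The claim fails at x = 0:
x = 0: LHS = 2·0² - 2·0 + 1 = 1; 1 < 0 — FAILS

Because a single integer refutes it, the statement is false.

Answer: False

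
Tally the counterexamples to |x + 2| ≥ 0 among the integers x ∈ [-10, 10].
An absolute value is never negative, so the left side is ≥ 0 for every x, while the right side is 0. Tightest case in [-10, 10] is x = -2:
x = -2: LHS = |(-2) + 2| = |0| = 0; 0 ≥ 0 — holds
Hence LHS − RHS is never negative, i.e. LHS ≥ RHS throughout, so the relation holds for every integer in [-10, 10].

No counterexample appears in that range.

Answer: 0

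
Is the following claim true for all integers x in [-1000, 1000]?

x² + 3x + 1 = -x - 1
The claim fails at x = 0:
x = 0: LHS = 0² + 3·0 + 1 = 1, RHS = -0 - 1 = -1; 1 = -1 — FAILS

Because a single integer refutes it, the statement is false.

Answer: False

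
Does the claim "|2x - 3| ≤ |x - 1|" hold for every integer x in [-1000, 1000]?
The claim fails at x = 0:
x = 0: LHS = |2·0 - 3| = |-3| = 3, RHS = |0 - 1| = |-1| = 1; 3 ≤ 1 — FAILS

Because a single integer refutes it, the statement is false.

Answer: False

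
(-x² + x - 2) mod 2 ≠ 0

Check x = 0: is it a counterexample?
Substitute x = 0 into the relation:
x = 0: LHS = (-0² + 0 - 2) mod 2 = (-2) mod 2 = 0; 0 ≠ 0 — FAILS

Since the claim fails at x = 0, this value is a counterexample.

Answer: Yes, x = 0 is a counterexample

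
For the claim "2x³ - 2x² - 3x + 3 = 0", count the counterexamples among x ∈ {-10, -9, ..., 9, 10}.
Counterexamples in [-10, 10]: {-10, -9, -8, -7, -6, -5, -4, -3, -2, -1, 0, 2, 3, 4, 5, 6, 7, 8, 9, 10}.

Counting them gives 20 values.

Answer: 20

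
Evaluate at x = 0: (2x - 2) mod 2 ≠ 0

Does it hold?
x = 0: LHS = (2·0 - 2) mod 2 = (-2) mod 2 = 0; 0 ≠ 0 — FAILS

The relation fails at x = 0, so x = 0 is a counterexample.

Answer: No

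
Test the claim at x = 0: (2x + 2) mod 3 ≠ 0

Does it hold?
x = 0: LHS = (2·0 + 2) mod 3 = 2 mod 3 = 2; 2 ≠ 0 — holds

The relation is satisfied at x = 0.

Answer: Yes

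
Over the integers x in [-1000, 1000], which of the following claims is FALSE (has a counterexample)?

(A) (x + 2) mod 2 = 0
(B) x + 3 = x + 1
(A) x = 1: LHS = (1 + 2) mod 2 = 3 mod 2 = 1; 1 = 0 — FAILS
(B) x = 0: LHS = 0 + 3 = 3, RHS = 0 + 1 = 1; 3 = 1 — FAILS

Answer: Both A and B are false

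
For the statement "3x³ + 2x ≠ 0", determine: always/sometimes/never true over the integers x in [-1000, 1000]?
Holds at x = 1: LHS = 3·1³ + 2·1 = 5; 5 ≠ 0 — holds
Fails at x = 0: LHS = 3·0³ + 2·0 = 0; 0 ≠ 0 — FAILS
It is satisfied by some integers in the range but not all.

Answer: Sometimes true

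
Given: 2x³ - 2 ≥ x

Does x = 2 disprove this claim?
Substitute x = 2 into the relation:
x = 2: LHS = 2·2³ - 2 = 14; 14 ≥ 2 — holds

The claim holds here, so x = 2 is not a counterexample. (A counterexample exists elsewhere, e.g. x = 0.)

Answer: No, x = 2 is not a counterexample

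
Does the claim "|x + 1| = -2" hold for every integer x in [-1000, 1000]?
The claim fails at x = 0:
x = 0: LHS = |0 + 1| = |1| = 1; 1 = -2 — FAILS

Because a single integer refutes it, the statement is false.

Answer: False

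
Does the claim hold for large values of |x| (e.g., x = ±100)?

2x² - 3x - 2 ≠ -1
x = 100: LHS = 2·100² - 3·100 - 2 = 19698; 19698 ≠ -1 — holds
x = -100: LHS = 2·(-100)² - 3·(-100) - 2 = 20298; 20298 ≠ -1 — holds

Answer: Yes, holds for both x = 100 and x = -100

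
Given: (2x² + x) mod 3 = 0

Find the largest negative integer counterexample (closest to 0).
Testing negative integers from -1 downward:
x = -1: LHS = (2·(-1)² + (-1)) mod 3 = 1 mod 3 = 1; 1 = 0 — FAILS  ← closest negative counterexample to 0

Answer: x = -1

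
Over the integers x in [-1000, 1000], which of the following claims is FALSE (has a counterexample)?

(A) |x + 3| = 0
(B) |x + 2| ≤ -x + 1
(A) x = 0: LHS = |0 + 3| = |3| = 3; 3 = 0 — FAILS
(B) x = 0: LHS = |0 + 2| = |2| = 2, RHS = -0 + 1 = 1; 2 ≤ 1 — FAILS

Answer: Both A and B are false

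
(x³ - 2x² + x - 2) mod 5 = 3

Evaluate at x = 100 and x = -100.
x = 100: LHS = (100³ - 2·100² + 100 - 2) mod 5 = 980098 mod 5 = 3; 3 = 3 — holds
x = -100: LHS = ((-100)³ - 2·(-100)² + (-100) - 2) mod 5 = (-1020102) mod 5 = 3; 3 = 3 — holds

Answer: Yes, holds for both x = 100 and x = -100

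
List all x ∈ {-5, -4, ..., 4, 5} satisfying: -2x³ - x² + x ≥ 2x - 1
Holds for: {-5, -4, -3, -2, -1, 0}
Fails for: {1, 2, 3, 4, 5}

Answer: {-5, -4, -3, -2, -1, 0}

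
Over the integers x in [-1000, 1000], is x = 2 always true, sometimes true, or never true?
Holds at x = 2: 2 = 2 — holds
Fails at x = 0: 0 = 2 — FAILS
It is satisfied by some integers in the range but not all.

Answer: Sometimes true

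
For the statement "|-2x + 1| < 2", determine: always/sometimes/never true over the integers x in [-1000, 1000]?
Holds at x = 0: LHS = |-2·0 + 1| = |1| = 1; 1 < 2 — holds
Fails at x = -1: LHS = |-2·(-1) + 1| = |3| = 3; 3 < 2 — FAILS
It is satisfied by some integers in the range but not all.

Answer: Sometimes true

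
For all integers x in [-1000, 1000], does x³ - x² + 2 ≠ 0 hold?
The claim fails at x = -1:
x = -1: LHS = (-1)³ - (-1)² + 2 = 0; 0 ≠ 0 — FAILS

Because a single integer refutes it, the statement is false.

Answer: False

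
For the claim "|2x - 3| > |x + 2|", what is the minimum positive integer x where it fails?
Testing positive integers:
x = 1: LHS = |2·1 - 3| = |-1| = 1, RHS = |1 + 2| = |3| = 3; 1 > 3 — FAILS  ← smallest positive counterexample

Answer: x = 1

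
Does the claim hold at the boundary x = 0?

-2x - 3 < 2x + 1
x = 0: LHS = -2·0 - 3 = -3, RHS = 2·0 + 1 = 1; -3 < 1 — holds

The relation is satisfied at x = 0.

Answer: Yes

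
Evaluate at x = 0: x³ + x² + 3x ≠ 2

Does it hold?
x = 0: LHS = 0³ + 0² + 3·0 = 0; 0 ≠ 2 — holds

The relation is satisfied at x = 0.

Answer: Yes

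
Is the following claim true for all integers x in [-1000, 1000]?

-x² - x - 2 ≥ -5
The claim fails at x = 2:
x = 2: LHS = -2² - 2 - 2 = -8; -8 ≥ -5 — FAILS

Because a single integer refutes it, the statement is false.

Answer: False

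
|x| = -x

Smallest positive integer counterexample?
Testing positive integers:
x = 1: LHS = |1| = 1; 1 = -1 — FAILS  ← smallest positive counterexample

Answer: x = 1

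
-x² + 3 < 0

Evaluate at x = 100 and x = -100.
x = 100: LHS = -100² + 3 = -9997; -9997 < 0 — holds
x = -100: LHS = -(-100)² + 3 = -9997; -9997 < 0 — holds

Answer: Yes, holds for both x = 100 and x = -100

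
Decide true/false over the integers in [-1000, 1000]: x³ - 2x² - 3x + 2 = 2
The claim fails at x = 1:
x = 1: LHS = 1³ - 2·1² - 3·1 + 2 = -2; -2 = 2 — FAILS

Because a single integer refutes it, the statement is false.

Answer: False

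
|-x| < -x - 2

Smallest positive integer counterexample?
Testing positive integers:
x = 1: LHS = |-1| = 1, RHS = -1 - 2 = -3; 1 < -3 — FAILS  ← smallest positive counterexample

Answer: x = 1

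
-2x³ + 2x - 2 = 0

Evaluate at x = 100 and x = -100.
x = 100: LHS = -2·100³ + 2·100 - 2 = -1999802; -1999802 = 0 — FAILS
x = -100: LHS = -2·(-100)³ + 2·(-100) - 2 = 1999798; 1999798 = 0 — FAILS

Answer: No, fails for both x = 100 and x = -100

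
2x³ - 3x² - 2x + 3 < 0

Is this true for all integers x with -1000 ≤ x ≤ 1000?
The claim fails at x = 0:
x = 0: LHS = 2·0³ - 3·0² - 2·0 + 3 = 3; 3 < 0 — FAILS

Because a single integer refutes it, the statement is false.

Answer: False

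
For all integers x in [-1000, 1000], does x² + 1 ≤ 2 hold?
The claim fails at x = 2:
x = 2: LHS = 2² + 1 = 5; 5 ≤ 2 — FAILS

Because a single integer refutes it, the statement is false.

Answer: False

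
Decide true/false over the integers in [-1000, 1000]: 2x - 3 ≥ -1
The claim fails at x = 0:
x = 0: LHS = 2·0 - 3 = -3; -3 ≥ -1 — FAILS

Because a single integer refutes it, the statement is false.

Answer: False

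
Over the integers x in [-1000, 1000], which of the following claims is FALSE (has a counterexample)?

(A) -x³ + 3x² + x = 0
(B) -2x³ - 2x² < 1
(A) x = 1: LHS = -1³ + 3·1² + 1 = 3; 3 = 0 — FAILS
(B) x = -2: LHS = -2·(-2)³ - 2·(-2)² = 8; 8 < 1 — FAILS

Answer: Both A and B are false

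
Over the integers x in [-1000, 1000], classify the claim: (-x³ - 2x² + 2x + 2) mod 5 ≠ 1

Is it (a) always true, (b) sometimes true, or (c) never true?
Holds at x = 0: LHS = (-0³ - 2·0² + 2·0 + 2) mod 5 = 2 mod 5 = 2; 2 ≠ 1 — holds
Fails at x = 1: LHS = (-1³ - 2·1² + 2·1 + 2) mod 5 = 1 mod 5 = 1; 1 ≠ 1 — FAILS
It is satisfied by some integers in the range but not all.

Answer: Sometimes true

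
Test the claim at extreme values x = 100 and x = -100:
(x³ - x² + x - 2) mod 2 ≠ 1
x = 100: LHS = (100³ - 100² + 100 - 2) mod 2 = 990098 mod 2 = 0; 0 ≠ 1 — holds
x = -100: LHS = ((-100)³ - (-100)² + (-100) - 2) mod 2 = (-1010102) mod 2 = 0; 0 ≠ 1 — holds

Answer: Yes, holds for both x = 100 and x = -100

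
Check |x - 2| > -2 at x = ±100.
x = 100: LHS = |100 - 2| = |98| = 98; 98 > -2 — holds
x = -100: LHS = |(-100) - 2| = |-102| = 102; 102 > -2 — holds

Answer: Yes, holds for both x = 100 and x = -100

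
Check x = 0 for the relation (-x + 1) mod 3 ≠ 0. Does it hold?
x = 0: LHS = (-0 + 1) mod 3 = 1 mod 3 = 1; 1 ≠ 0 — holds

The relation is satisfied at x = 0.

Answer: Yes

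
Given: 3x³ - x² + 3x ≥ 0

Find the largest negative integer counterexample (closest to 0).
Testing negative integers from -1 downward:
x = -1: LHS = 3·(-1)³ - (-1)² + 3·(-1) = -7; -7 ≥ 0 — FAILS  ← closest negative counterexample to 0

Answer: x = -1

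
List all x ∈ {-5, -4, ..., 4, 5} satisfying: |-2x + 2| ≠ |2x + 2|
Holds for: {-5, -4, -3, -2, -1, 1, 2, 3, 4, 5}
Fails for: {0}

Answer: {-5, -4, -3, -2, -1, 1, 2, 3, 4, 5}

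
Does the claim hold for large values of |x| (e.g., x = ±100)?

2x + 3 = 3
x = 100: LHS = 2·100 + 3 = 203; 203 = 3 — FAILS
x = -100: LHS = 2·(-100) + 3 = -197; -197 = 3 — FAILS

Answer: No, fails for both x = 100 and x = -100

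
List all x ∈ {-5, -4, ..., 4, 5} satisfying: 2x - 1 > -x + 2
Holds for: {2, 3, 4, 5}
Fails for: {-5, -4, -3, -2, -1, 0, 1}

Answer: {2, 3, 4, 5}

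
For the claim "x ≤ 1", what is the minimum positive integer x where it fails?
Testing positive integers:
x = 1: 1 ≤ 1 — holds
x = 2: 2 ≤ 1 — FAILS  ← smallest positive counterexample

Answer: x = 2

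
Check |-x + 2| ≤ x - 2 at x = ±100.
x = 100: LHS = |-100 + 2| = |-98| = 98, RHS = 100 - 2 = 98; 98 ≤ 98 — holds
x = -100: LHS = |-(-100) + 2| = |102| = 102, RHS = (-100) - 2 = -102; 102 ≤ -102 — FAILS

Answer: Partially: holds for x = 100, fails for x = -100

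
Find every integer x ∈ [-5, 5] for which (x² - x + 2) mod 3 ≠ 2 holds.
Holds for: {-4, -1, 2, 5}
Fails for: {-5, -3, -2, 0, 1, 3, 4}

Answer: {-4, -1, 2, 5}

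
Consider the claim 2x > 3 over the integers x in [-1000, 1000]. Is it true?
The claim fails at x = 0:
x = 0: LHS = 2·0 = 0; 0 > 3 — FAILS

Because a single integer refutes it, the statement is false.

Answer: False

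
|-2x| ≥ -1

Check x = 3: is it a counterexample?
Substitute x = 3 into the relation:
x = 3: LHS = |-2·3| = |-6| = 6; 6 ≥ -1 — holds

The relation holds at x = 3, so it is not a counterexample.

Answer: No, x = 3 is not a counterexample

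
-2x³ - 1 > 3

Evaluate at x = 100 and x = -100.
x = 100: LHS = -2·100³ - 1 = -2000001; -2000001 > 3 — FAILS
x = -100: LHS = -2·(-100)³ - 1 = 1999999; 1999999 > 3 — holds

Answer: Partially: fails for x = 100, holds for x = -100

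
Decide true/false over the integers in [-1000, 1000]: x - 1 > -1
The claim fails at x = 0:
x = 0: LHS = 0 - 1 = -1; -1 > -1 — FAILS

Because a single integer refutes it, the statement is false.

Answer: False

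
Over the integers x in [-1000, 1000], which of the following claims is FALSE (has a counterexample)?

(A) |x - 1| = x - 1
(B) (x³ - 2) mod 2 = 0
(A) x = 0: LHS = |0 - 1| = |-1| = 1, RHS = 0 - 1 = -1; 1 = -1 — FAILS
(B) x = 1: LHS = (1³ - 2) mod 2 = (-1) mod 2 = 1; 1 = 0 — FAILS

Answer: Both A and B are false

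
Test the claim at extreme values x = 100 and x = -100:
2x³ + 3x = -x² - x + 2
x = 100: LHS = 2·100³ + 3·100 = 2000300, RHS = -100² - 100 + 2 = -10098; 2000300 = -10098 — FAILS
x = -100: LHS = 2·(-100)³ + 3·(-100) = -2000300, RHS = -(-100)² - (-100) + 2 = -9898; -2000300 = -9898 — FAILS

Answer: No, fails for both x = 100 and x = -100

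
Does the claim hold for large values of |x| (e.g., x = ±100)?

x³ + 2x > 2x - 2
x = 100: LHS = 100³ + 2·100 = 1000200, RHS = 2·100 - 2 = 198; 1000200 > 198 — holds
x = -100: LHS = (-100)³ + 2·(-100) = -1000200, RHS = 2·(-100) - 2 = -202; -1000200 > -202 — FAILS

Answer: Partially: holds for x = 100, fails for x = -100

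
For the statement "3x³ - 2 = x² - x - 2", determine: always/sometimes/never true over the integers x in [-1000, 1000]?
Holds at x = 0: LHS = 3·0³ - 2 = -2, RHS = 0² - 0 - 2 = -2; -2 = -2 — holds
Fails at x = 1: LHS = 3·1³ - 2 = 1, RHS = 1² - 1 - 2 = -2; 1 = -2 — FAILS
It is satisfied by some integers in the range but not all.

Answer: Sometimes true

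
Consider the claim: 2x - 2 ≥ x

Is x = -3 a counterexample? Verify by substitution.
Substitute x = -3 into the relation:
x = -3: LHS = 2·(-3) - 2 = -8; -8 ≥ -3 — FAILS

Since the claim fails at x = -3, this value is a counterexample.

Answer: Yes, x = -3 is a counterexample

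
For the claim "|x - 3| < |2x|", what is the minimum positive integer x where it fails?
Testing positive integers:
x = 1: LHS = |1 - 3| = |-2| = 2, RHS = |2·1| = |2| = 2; 2 < 2 — FAILS  ← smallest positive counterexample

Answer: x = 1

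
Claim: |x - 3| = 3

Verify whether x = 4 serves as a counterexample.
Substitute x = 4 into the relation:
x = 4: LHS = |4 - 3| = |1| = 1; 1 = 3 — FAILS

Since the claim fails at x = 4, this value is a counterexample.

Answer: Yes, x = 4 is a counterexample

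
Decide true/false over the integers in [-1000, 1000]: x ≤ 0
The claim fails at x = 1:
x = 1: 1 ≤ 0 — FAILS

Because a single integer refutes it, the statement is false.

Answer: False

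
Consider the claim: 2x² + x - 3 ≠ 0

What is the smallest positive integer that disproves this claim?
Testing positive integers:
x = 1: LHS = 2·1² + 1 - 3 = 0; 0 ≠ 0 — FAILS  ← smallest positive counterexample

Answer: x = 1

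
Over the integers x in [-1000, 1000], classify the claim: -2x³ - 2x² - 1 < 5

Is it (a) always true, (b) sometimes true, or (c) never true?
Holds at x = 0: LHS = -2·0³ - 2·0² - 1 = -1; -1 < 5 — holds
Fails at x = -2: LHS = -2·(-2)³ - 2·(-2)² - 1 = 7; 7 < 5 — FAILS
It is satisfied by some integers in the range but not all.

Answer: Sometimes true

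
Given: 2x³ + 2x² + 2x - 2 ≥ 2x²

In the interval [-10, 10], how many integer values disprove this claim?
Counterexamples in [-10, 10]: {-10, -9, -8, -7, -6, -5, -4, -3, -2, -1, 0}.

Counting them gives 11 values.

Answer: 11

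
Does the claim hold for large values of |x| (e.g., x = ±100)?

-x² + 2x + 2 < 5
x = 100: LHS = -100² + 2·100 + 2 = -9798; -9798 < 5 — holds
x = -100: LHS = -(-100)² + 2·(-100) + 2 = -10198; -10198 < 5 — holds

Answer: Yes, holds for both x = 100 and x = -100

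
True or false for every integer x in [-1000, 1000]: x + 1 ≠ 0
The claim fails at x = -1:
x = -1: LHS = (-1) + 1 = 0; 0 ≠ 0 — FAILS

Because a single integer refutes it, the statement is false.

Answer: False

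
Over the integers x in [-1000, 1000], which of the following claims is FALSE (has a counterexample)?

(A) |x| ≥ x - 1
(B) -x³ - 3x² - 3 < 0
(A) Over all integers in [-1000, 1000], LHS − RHS is smallest at x = 0, where it equals 1:
x = 0: LHS = |0| = 0, RHS = 0 - 1 = -1; 0 ≥ -1 — holds
At the ends of the range:
x = -1000: LHS = |-1000| = 1000, RHS = (-1000) - 1 = -1001; 1000 ≥ -1001 — holds
x = 1000: LHS = |1000| = 1000, RHS = 1000 - 1 = 999; 1000 ≥ 999 — holds
Hence LHS − RHS is never negative, i.e. LHS ≥ RHS throughout, so the relation holds for every integer in [-1000, 1000].

(B) x = -4: LHS = -(-4)³ - 3·(-4)² - 3 = 13; 13 < 0 — FAILS

Only (B) has a counterexample.

Answer: B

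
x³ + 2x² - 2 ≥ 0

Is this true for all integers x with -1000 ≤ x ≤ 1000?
The claim fails at x = 0:
x = 0: LHS = 0³ + 2·0² - 2 = -2; -2 ≥ 0 — FAILS

Because a single integer refutes it, the statement is false.

Answer: False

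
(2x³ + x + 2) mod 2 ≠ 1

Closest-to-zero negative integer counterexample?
Testing negative integers from -1 downward:
x = -1: LHS = (2·(-1)³ + (-1) + 2) mod 2 = (-1) mod 2 = 1; 1 ≠ 1 — FAILS  ← closest negative counterexample to 0

Answer: x = -1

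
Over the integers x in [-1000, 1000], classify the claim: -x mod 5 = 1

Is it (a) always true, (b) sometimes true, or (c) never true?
Holds at x = -1: LHS = (-(-1)) mod 5 = 1 mod 5 = 1; 1 = 1 — holds
Fails at x = 0: LHS = (-0) mod 5 = 0 mod 5 = 0; 0 = 1 — FAILS
It is satisfied by some integers in the range but not all.

Answer: Sometimes true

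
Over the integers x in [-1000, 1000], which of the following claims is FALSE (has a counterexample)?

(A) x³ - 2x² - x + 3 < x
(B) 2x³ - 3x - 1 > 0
(A) x = 0: LHS = 0³ - 2·0² - 0 + 3 = 3; 3 < 0 — FAILS
(B) x = 0: LHS = 2·0³ - 3·0 - 1 = -1; -1 > 0 — FAILS

Answer: Both A and B are false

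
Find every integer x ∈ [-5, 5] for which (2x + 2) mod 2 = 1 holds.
For a polynomial with integer coefficients, its value mod 2 depends only on x mod 2, so it suffices to check one representative of each residue class, x = 0, 1:
x = 0: LHS = (2·0 + 2) mod 2 = 2 mod 2 = 0; 0 = 1 — FAILS
x = 1: LHS = (2·1 + 2) mod 2 = 4 mod 2 = 0; 0 = 1 — FAILS
The relation fails in every residue class, so the claimed relation (=) fails for every integer in [-5, 5].

Answer: None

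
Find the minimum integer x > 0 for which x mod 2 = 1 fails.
Testing positive integers:
x = 1: LHS = 1 mod 2 = 1; 1 = 1 — holds
x = 2: LHS = 2 mod 2 = 0; 0 = 1 — FAILS  ← smallest positive counterexample

Answer: x = 2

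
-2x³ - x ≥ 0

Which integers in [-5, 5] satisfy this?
Holds for: {-5, -4, -3, -2, -1, 0}
Fails for: {1, 2, 3, 4, 5}

Answer: {-5, -4, -3, -2, -1, 0}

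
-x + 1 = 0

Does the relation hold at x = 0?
x = 0: LHS = -0 + 1 = 1; 1 = 0 — FAILS

The relation fails at x = 0, so x = 0 is a counterexample.

Answer: No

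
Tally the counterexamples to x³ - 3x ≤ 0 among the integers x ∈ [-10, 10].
Counterexamples in [-10, 10]: {-1, 2, 3, 4, 5, 6, 7, 8, 9, 10}.

Counting them gives 10 values.

Answer: 10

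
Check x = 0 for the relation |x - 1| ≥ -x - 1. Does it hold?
x = 0: LHS = |0 - 1| = |-1| = 1, RHS = -0 - 1 = -1; 1 ≥ -1 — holds

The relation is satisfied at x = 0.

Answer: Yes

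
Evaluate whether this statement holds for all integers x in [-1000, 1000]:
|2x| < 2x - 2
The claim fails at x = 0:
x = 0: LHS = |2·0| = |0| = 0, RHS = 2·0 - 2 = -2; 0 < -2 — FAILS

Because a single integer refutes it, the statement is false.

Answer: False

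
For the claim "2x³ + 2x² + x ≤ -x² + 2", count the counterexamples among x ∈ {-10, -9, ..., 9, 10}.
Counterexamples in [-10, 10]: {1, 2, 3, 4, 5, 6, 7, 8, 9, 10}.

Counting them gives 10 values.

Answer: 10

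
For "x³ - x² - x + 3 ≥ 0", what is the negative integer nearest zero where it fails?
Testing negative integers from -1 downward:
x = -1: LHS = (-1)³ - (-1)² - (-1) + 3 = 2; 2 ≥ 0 — holds
x = -2: LHS = (-2)³ - (-2)² - (-2) + 3 = -7; -7 ≥ 0 — FAILS  ← closest negative counterexample to 0

Answer: x = -2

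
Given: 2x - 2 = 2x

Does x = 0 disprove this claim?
Substitute x = 0 into the relation:
x = 0: LHS = 2·0 - 2 = -2, RHS = 2·0 = 0; -2 = 0 — FAILS

Since the claim fails at x = 0, this value is a counterexample.

Answer: Yes, x = 0 is a counterexample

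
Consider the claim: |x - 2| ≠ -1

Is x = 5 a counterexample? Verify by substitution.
Substitute x = 5 into the relation:
x = 5: LHS = |5 - 2| = |3| = 3; 3 ≠ -1 — holds

The relation holds at x = 5, so it is not a counterexample.

Answer: No, x = 5 is not a counterexample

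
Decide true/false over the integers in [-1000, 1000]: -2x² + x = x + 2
The claim fails at x = 0:
x = 0: LHS = -2·0² + 0 = 0, RHS = 0 + 2 = 2; 0 = 2 — FAILS

Because a single integer refutes it, the statement is false.

Answer: False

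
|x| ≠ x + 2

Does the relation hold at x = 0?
x = 0: LHS = |0| = 0, RHS = 0 + 2 = 2; 0 ≠ 2 — holds

The relation is satisfied at x = 0.

Answer: Yes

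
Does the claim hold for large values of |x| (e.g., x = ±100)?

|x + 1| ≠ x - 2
x = 100: LHS = |100 + 1| = |101| = 101, RHS = 100 - 2 = 98; 101 ≠ 98 — holds
x = -100: LHS = |(-100) + 1| = |-99| = 99, RHS = (-100) - 2 = -102; 99 ≠ -102 — holds

Answer: Yes, holds for both x = 100 and x = -100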